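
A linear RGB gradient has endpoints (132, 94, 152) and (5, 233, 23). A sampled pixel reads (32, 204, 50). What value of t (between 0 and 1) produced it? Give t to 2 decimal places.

0.79

Invert the lerp on the G channel (largest span, 139): t = (204 − 94) / (233 − 94) = 110/139 = 0.79137.
Check on R: (32 − 132)/(5 − 132) = 0.7874 ✓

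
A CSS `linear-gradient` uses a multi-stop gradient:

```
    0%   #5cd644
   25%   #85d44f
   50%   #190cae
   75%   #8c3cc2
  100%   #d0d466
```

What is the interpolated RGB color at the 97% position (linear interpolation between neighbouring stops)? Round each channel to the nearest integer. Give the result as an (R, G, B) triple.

97% lies between the 75% and 100% stops, so the local fraction is t = (97 − 75)/(100 − 75) = 22/25 ≈ 0.88.
#8c3cc2 → (140, 60, 194); #d0d466 → (208, 212, 102).
R = 140 + 0.88 × (208 − 140) = 199.84 → 200
G = 60 + 0.88 × (212 − 60) = 193.76 → 194
B = 194 + 0.88 × (102 − 194) = 113.04 → 113

(200, 194, 113)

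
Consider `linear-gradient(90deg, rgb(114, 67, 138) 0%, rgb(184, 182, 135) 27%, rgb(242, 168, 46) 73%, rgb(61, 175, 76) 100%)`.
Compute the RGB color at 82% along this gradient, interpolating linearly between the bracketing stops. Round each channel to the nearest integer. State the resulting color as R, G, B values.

82% lies between the 73% and 100% stops, so the local fraction is t = (82 − 73)/(100 − 73) = 9/27 ≈ 0.3333.
R = 242 + 0.3333 × (61 − 242) = 181.673 → 182
G = 168 + 0.3333 × (175 − 168) = 170.333 → 170
B = 46 + 0.3333 × (76 − 46) = 55.999 → 56

(182, 170, 56)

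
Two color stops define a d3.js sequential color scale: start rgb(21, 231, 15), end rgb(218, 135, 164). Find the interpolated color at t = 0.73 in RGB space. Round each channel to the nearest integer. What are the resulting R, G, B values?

R = 21 + 0.73 × (218 − 21) = 21 + 0.73 × 197 = 164.81 → 165
G = 231 + 0.73 × (135 − 231) = 231 + 0.73 × -96 = 160.92 → 161
B = 15 + 0.73 × (164 − 15) = 15 + 0.73 × 149 = 123.77 → 124
So the blended color is (165, 161, 124), about #a5a17c.

(165, 161, 124)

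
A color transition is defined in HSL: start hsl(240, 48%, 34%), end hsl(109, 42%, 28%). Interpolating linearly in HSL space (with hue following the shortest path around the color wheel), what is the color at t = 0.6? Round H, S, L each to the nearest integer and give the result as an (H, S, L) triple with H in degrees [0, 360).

(161, 44, 30)

Hue arc: Δh = 109 − 240 = -131° (|Δh| ≤ 180, already the shorter path).
H = 240 + 0.6 × (-131) = 161.4 → 161°
S = 48 + 0.6 × (42 − 48) = 44.4 → 44%
L = 34 + 0.6 × (28 − 34) = 30.4 → 30%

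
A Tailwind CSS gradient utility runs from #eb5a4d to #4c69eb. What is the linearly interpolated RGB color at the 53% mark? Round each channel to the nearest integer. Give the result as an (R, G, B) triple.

#eb5a4d → (235, 90, 77); #4c69eb → (76, 105, 235).
53% corresponds to t = 0.53.
R = 235 + 0.53 × (76 − 235) = 235 + 0.53 × -159 = 150.73 → 151
G = 90 + 0.53 × (105 − 90) = 90 + 0.53 × 15 = 97.95 → 98
B = 77 + 0.53 × (235 − 77) = 77 + 0.53 × 158 = 160.74 → 161

(151, 98, 161)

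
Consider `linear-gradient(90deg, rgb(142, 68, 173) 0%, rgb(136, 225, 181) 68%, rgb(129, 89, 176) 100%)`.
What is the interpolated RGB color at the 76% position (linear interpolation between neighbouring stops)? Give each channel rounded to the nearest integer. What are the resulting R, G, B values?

76% lies between the 68% and 100% stops, so the local fraction is t = (76 − 68)/(100 − 68) = 8/32 ≈ 0.25.
R = 136 + 0.25 × (129 − 136) = 134.25 → 134
G = 225 + 0.25 × (89 − 225) = 191 → 191
B = 181 + 0.25 × (176 − 181) = 179.75 → 180

(134, 191, 180)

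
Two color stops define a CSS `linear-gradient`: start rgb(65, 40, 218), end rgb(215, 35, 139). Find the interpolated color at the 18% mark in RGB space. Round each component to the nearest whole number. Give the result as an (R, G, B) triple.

(92, 39, 204)

18% corresponds to t = 0.18.
R = 65 + 0.18 × (215 − 65) = 65 + 0.18 × 150 = 92 → 92
G = 40 + 0.18 × (35 − 40) = 40 + 0.18 × -5 = 39.1 → 39
B = 218 + 0.18 × (139 − 218) = 218 + 0.18 × -79 = 203.78 → 204
So the blended color is (92, 39, 204), about #5c27cc.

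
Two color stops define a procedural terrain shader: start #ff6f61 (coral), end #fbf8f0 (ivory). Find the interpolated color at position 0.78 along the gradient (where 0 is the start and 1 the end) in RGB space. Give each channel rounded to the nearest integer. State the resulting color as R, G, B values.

(252, 218, 209)

#ff6f61 → (255, 111, 97); #fbf8f0 → (251, 248, 240).
R = 255 + 0.78 × (251 − 255) = 255 + 0.78 × -4 = 251.88 → 252
G = 111 + 0.78 × (248 − 111) = 111 + 0.78 × 137 = 217.86 → 218
B = 97 + 0.78 × (240 − 97) = 97 + 0.78 × 143 = 208.54 → 209
So the blended color is (252, 218, 209), about #fcdad1.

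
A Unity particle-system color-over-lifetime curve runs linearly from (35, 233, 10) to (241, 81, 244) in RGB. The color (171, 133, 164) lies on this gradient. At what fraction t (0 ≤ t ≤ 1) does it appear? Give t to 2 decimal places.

0.66

Invert the lerp on the B channel (largest span, 234): t = (164 − 10) / (244 − 10) = 154/234 = 0.65812.
Check on R: (171 − 35)/(241 − 35) = 0.6602 ✓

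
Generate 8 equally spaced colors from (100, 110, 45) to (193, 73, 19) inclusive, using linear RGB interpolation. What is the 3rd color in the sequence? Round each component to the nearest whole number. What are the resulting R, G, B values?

With 8 swatches and endpoints inclusive, swatch 3 sits at t = (3 − 1)/(8 − 1) = 2/7 ≈ 0.2857.
R = 100 + 0.2857 × (193 − 100) = 126.57 → 127
G = 110 + 0.2857 × (73 − 110) = 99.429 → 99
B = 45 + 0.2857 × (19 − 45) = 37.572 → 38

(127, 99, 38)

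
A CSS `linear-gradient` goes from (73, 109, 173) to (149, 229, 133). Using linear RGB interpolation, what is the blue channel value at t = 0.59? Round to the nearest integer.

149

B = 173 + 0.59 × (133 − 173) = 149.4 → 149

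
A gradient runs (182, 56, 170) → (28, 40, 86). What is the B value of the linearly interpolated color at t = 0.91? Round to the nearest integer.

94

B = 170 + 0.91 × (86 − 170) = 93.56 → 94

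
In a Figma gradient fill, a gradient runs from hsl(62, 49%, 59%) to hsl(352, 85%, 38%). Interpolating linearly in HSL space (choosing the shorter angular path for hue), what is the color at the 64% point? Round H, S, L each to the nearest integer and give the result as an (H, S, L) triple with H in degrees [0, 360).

(17, 72, 46)

Hue: 352 − 62 = 290°, but |290| > 180 so the shorter arc goes the other way: Δh = 290 − 360 = -70°.
H = 62 + 0.64 × (-70) = 17.2 → 17°
S = 49 + 0.64 × (85 − 49) = 72.04 → 72%
L = 59 + 0.64 × (38 − 59) = 45.56 → 46%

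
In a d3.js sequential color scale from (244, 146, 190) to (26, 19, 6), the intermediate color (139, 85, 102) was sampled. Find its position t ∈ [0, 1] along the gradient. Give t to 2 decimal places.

0.48

Invert the lerp on the R channel (largest span, 218): t = (139 − 244) / (26 − 244) = -105/-218 = 0.48165.
Check on G: (85 − 146)/(19 − 146) = 0.4803 ✓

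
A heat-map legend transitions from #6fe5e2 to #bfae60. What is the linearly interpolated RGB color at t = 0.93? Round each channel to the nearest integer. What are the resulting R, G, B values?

#6fe5e2 → (111, 229, 226); #bfae60 → (191, 174, 96).
R = 111 + 0.93 × (191 − 111) = 111 + 0.93 × 80 = 185.4 → 185
G = 229 + 0.93 × (174 − 229) = 229 + 0.93 × -55 = 177.85 → 178
B = 226 + 0.93 × (96 − 226) = 226 + 0.93 × -130 = 105.1 → 105

(185, 178, 105)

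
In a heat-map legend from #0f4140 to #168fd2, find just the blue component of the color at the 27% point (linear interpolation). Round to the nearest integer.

103

B₁ = 64 (from #0f4140), B₂ = 210 (from #168fd2).
B = 64 + 0.27 × (210 − 64) = 103.42 → 103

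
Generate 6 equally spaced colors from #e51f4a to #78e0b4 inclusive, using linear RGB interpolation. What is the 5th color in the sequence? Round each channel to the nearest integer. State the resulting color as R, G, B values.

(142, 185, 159)

With 6 swatches and endpoints inclusive, swatch 5 sits at t = (5 − 1)/(6 − 1) = 4/5 ≈ 0.8.
#e51f4a → (229, 31, 74); #78e0b4 → (120, 224, 180).
R = 229 + 0.8 × (120 − 229) = 141.8 → 142
G = 31 + 0.8 × (224 − 31) = 185.4 → 185
B = 74 + 0.8 × (180 − 74) = 158.8 → 159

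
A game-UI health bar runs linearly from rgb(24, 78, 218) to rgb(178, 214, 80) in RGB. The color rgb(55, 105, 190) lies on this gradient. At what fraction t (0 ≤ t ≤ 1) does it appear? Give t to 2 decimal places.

0.20

Invert the lerp on the R channel (largest span, 154): t = (55 − 24) / (178 − 24) = 31/154 = 0.2013.
Check on G: (105 − 78)/(214 − 78) = 0.1985 ✓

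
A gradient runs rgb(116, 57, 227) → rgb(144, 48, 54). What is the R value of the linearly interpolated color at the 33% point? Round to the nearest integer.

125

R = 116 + 0.33 × (144 − 116) = 125.24 → 125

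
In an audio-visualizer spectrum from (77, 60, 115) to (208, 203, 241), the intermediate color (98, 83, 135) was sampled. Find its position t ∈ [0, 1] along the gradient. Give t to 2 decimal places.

0.16

Invert the lerp on the G channel (largest span, 143): t = (83 − 60) / (203 − 60) = 23/143 = 0.16084.
Check on R: (98 − 77)/(208 − 77) = 0.1603 ✓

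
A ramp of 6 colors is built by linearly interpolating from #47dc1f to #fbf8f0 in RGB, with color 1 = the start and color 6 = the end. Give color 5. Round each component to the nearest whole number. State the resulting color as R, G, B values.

(215, 242, 198)

With 6 swatches and endpoints inclusive, swatch 5 sits at t = (5 − 1)/(6 − 1) = 4/5 ≈ 0.8.
#47dc1f → (71, 220, 31); #fbf8f0 → (251, 248, 240).
R = 71 + 0.8 × (251 − 71) = 215 → 215
G = 220 + 0.8 × (248 − 220) = 242.4 → 242
B = 31 + 0.8 × (240 − 31) = 198.2 → 198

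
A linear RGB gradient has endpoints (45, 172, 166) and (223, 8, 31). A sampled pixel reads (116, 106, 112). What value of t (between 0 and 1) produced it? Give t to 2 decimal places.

0.40

Invert the lerp on the R channel (largest span, 178): t = (116 − 45) / (223 − 45) = 71/178 = 0.39888.
Check on G: (106 − 172)/(8 − 172) = 0.4024 ✓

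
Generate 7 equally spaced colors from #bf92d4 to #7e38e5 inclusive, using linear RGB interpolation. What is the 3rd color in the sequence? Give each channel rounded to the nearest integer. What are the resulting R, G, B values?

With 7 swatches and endpoints inclusive, swatch 3 sits at t = (3 − 1)/(7 − 1) = 2/6 ≈ 0.3333.
#bf92d4 → (191, 146, 212); #7e38e5 → (126, 56, 229).
R = 191 + 0.3333 × (126 − 191) = 169.335 → 169
G = 146 + 0.3333 × (56 − 146) = 116.003 → 116
B = 212 + 0.3333 × (229 − 212) = 217.666 → 218

(169, 116, 218)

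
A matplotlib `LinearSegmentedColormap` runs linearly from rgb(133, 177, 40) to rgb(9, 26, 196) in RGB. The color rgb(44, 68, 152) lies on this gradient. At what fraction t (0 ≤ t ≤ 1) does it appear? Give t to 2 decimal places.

Invert the lerp on the B channel (largest span, 156): t = (152 − 40) / (196 − 40) = 112/156 = 0.71795.
Check on R: (44 − 133)/(9 − 133) = 0.7177 ✓

0.72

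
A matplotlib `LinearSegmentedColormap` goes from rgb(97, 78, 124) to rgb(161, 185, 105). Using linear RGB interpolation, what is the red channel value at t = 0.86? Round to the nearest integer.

152

R = 97 + 0.86 × (161 − 97) = 152.04 → 152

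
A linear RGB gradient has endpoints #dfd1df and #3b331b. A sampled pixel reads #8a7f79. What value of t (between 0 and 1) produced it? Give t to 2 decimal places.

0.52

Invert the lerp on the B channel (largest span, 196): t = (121 − 223) / (27 − 223) = -102/-196 = 0.52041.
Check on R: (138 − 223)/(59 − 223) = 0.5183 ✓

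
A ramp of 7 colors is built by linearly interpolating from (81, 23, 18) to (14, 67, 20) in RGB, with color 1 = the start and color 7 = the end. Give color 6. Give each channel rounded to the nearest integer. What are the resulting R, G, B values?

With 7 swatches and endpoints inclusive, swatch 6 sits at t = (6 − 1)/(7 − 1) = 5/6 ≈ 0.8333.
R = 81 + 0.8333 × (14 − 81) = 25.169 → 25
G = 23 + 0.8333 × (67 − 23) = 59.665 → 60
B = 18 + 0.8333 × (20 − 18) = 19.667 → 20

(25, 60, 20)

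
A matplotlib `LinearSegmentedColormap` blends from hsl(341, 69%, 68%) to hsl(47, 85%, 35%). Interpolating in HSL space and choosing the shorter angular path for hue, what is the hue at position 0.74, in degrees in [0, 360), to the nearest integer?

30

Hue: 47 − 341 = -294°, but |-294| > 180 so the shorter arc goes the other way: Δh = -294 + 360 = 66°.
H = 341 + 0.74 × (66) = 389.84 → 390 → 390 mod 360 = 30°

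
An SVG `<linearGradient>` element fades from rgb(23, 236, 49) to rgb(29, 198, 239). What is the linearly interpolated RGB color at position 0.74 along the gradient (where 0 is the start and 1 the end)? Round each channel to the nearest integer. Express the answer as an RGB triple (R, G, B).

(27, 208, 190)

R = 23 + 0.74 × (29 − 23) = 23 + 0.74 × 6 = 27.44 → 27
G = 236 + 0.74 × (198 − 236) = 236 + 0.74 × -38 = 207.88 → 208
B = 49 + 0.74 × (239 − 49) = 49 + 0.74 × 190 = 189.6 → 190
So the blended color is (27, 208, 190), about #1bd0be.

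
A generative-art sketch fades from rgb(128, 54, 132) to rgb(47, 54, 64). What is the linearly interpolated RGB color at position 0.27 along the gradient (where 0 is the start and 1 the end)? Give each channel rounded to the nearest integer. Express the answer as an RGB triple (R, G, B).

R = 128 + 0.27 × (47 − 128) = 128 + 0.27 × -81 = 106.13 → 106
G = 54 + 0.27 × (54 − 54) = 54 + 0.27 × 0 = 54 → 54
B = 132 + 0.27 × (64 − 132) = 132 + 0.27 × -68 = 113.64 → 114

(106, 54, 114)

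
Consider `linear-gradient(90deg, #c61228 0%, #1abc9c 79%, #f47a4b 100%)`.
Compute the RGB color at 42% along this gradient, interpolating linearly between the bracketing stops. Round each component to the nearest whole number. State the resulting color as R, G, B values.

42% lies between the 0% and 79% stops, so the local fraction is t = (42 − 0)/(79 − 0) = 42/79 ≈ 0.5316.
#c61228 → (198, 18, 40); #1abc9c → (26, 188, 156).
R = 198 + 0.5316 × (26 − 198) = 106.565 → 107
G = 18 + 0.5316 × (188 − 18) = 108.372 → 108
B = 40 + 0.5316 × (156 − 40) = 101.666 → 102

(107, 108, 102)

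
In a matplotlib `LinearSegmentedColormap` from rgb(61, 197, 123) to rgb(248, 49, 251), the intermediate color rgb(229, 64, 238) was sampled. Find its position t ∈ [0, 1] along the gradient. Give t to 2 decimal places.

Invert the lerp on the R channel (largest span, 187): t = (229 − 61) / (248 − 61) = 168/187 = 0.8984.
Check on G: (64 − 197)/(49 − 197) = 0.8986 ✓

0.90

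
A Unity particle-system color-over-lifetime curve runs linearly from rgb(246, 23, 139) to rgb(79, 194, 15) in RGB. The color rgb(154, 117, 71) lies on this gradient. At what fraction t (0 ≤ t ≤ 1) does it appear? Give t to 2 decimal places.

Invert the lerp on the G channel (largest span, 171): t = (117 − 23) / (194 − 23) = 94/171 = 0.54971.
Check on R: (154 − 246)/(79 − 246) = 0.5509 ✓

0.55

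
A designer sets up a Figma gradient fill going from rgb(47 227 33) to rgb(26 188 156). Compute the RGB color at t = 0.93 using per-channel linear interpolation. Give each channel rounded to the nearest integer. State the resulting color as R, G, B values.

(27, 191, 147)

R = 47 + 0.93 × (26 − 47) = 47 + 0.93 × -21 = 27.47 → 27
G = 227 + 0.93 × (188 − 227) = 227 + 0.93 × -39 = 190.73 → 191
B = 33 + 0.93 × (156 − 33) = 33 + 0.93 × 123 = 147.39 → 147
So the blended color is (27, 191, 147), about #1bbf93.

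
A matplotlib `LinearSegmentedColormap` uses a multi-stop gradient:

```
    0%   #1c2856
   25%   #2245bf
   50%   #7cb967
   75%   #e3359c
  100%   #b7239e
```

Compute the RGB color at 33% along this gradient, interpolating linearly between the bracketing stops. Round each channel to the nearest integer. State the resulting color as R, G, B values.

(63, 106, 163)

33% lies between the 25% and 50% stops, so the local fraction is t = (33 − 25)/(50 − 25) = 8/25 ≈ 0.32.
#2245bf → (34, 69, 191); #7cb967 → (124, 185, 103).
R = 34 + 0.32 × (124 − 34) = 62.8 → 63
G = 69 + 0.32 × (185 − 69) = 106.12 → 106
B = 191 + 0.32 × (103 − 191) = 162.84 → 163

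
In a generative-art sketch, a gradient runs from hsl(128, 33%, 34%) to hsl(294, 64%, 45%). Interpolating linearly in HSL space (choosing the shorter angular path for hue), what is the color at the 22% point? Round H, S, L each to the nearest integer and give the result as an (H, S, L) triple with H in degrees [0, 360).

(165, 40, 36)

Hue arc: Δh = 294 − 128 = 166° (|Δh| ≤ 180, already the shorter path).
H = 128 + 0.22 × (166) = 164.52 → 165°
S = 33 + 0.22 × (64 − 33) = 39.82 → 40%
L = 34 + 0.22 × (45 − 34) = 36.42 → 36%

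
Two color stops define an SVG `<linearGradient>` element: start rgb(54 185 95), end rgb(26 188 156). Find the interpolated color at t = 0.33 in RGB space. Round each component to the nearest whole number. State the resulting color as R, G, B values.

R = 54 + 0.33 × (26 − 54) = 54 + 0.33 × -28 = 44.76 → 45
G = 185 + 0.33 × (188 − 185) = 185 + 0.33 × 3 = 185.99 → 186
B = 95 + 0.33 × (156 − 95) = 95 + 0.33 × 61 = 115.13 → 115

(45, 186, 115)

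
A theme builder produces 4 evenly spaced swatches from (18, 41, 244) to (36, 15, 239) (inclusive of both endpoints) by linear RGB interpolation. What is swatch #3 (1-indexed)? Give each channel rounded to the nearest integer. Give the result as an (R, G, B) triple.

With 4 swatches and endpoints inclusive, swatch 3 sits at t = (3 − 1)/(4 − 1) = 2/3 ≈ 0.6667.
R = 18 + 0.6667 × (36 − 18) = 30.001 → 30
G = 41 + 0.6667 × (15 − 41) = 23.666 → 24
B = 244 + 0.6667 × (239 − 244) = 240.667 → 241

(30, 24, 241)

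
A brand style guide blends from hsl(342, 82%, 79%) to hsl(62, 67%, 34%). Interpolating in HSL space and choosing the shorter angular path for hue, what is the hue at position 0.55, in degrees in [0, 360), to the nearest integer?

26

Hue: 62 − 342 = -280°, but |-280| > 180 so the shorter arc goes the other way: Δh = -280 + 360 = 80°.
H = 342 + 0.55 × (80) = 386 → 386 → 386 mod 360 = 26°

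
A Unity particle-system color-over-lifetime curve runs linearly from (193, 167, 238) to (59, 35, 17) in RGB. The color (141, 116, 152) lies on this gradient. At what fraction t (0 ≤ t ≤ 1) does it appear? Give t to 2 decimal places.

Invert the lerp on the B channel (largest span, 221): t = (152 − 238) / (17 − 238) = -86/-221 = 0.38914.
Check on R: (141 − 193)/(59 − 193) = 0.3881 ✓

0.39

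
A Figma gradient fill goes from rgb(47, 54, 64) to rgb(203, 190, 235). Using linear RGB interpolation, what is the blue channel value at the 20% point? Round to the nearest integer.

98

B = 64 + 0.2 × (235 − 64) = 98.2 → 98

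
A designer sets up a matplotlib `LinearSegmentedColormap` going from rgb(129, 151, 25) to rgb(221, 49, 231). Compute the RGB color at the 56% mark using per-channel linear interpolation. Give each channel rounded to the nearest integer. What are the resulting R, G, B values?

(181, 94, 140)

56% corresponds to t = 0.56.
R = 129 + 0.56 × (221 − 129) = 129 + 0.56 × 92 = 180.52 → 181
G = 151 + 0.56 × (49 − 151) = 151 + 0.56 × -102 = 93.88 → 94
B = 25 + 0.56 × (231 − 25) = 25 + 0.56 × 206 = 140.36 → 140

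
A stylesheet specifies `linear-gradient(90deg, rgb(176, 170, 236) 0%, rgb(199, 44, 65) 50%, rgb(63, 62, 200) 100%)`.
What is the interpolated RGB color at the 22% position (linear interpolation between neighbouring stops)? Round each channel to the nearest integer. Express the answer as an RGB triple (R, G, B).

22% lies between the 0% and 50% stops, so the local fraction is t = (22 − 0)/(50 − 0) = 22/50 ≈ 0.44.
R = 176 + 0.44 × (199 − 176) = 186.12 → 186
G = 170 + 0.44 × (44 − 170) = 114.56 → 115
B = 236 + 0.44 × (65 − 236) = 160.76 → 161

(186, 115, 161)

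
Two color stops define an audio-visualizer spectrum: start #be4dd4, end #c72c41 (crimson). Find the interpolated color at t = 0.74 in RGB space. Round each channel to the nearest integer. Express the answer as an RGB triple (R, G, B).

#be4dd4 → (190, 77, 212); #c72c41 → (199, 44, 65).
R = 190 + 0.74 × (199 − 190) = 190 + 0.74 × 9 = 196.66 → 197
G = 77 + 0.74 × (44 − 77) = 77 + 0.74 × -33 = 52.58 → 53
B = 212 + 0.74 × (65 − 212) = 212 + 0.74 × -147 = 103.22 → 103
So the blended color is (197, 53, 103), about #c53567.

(197, 53, 103)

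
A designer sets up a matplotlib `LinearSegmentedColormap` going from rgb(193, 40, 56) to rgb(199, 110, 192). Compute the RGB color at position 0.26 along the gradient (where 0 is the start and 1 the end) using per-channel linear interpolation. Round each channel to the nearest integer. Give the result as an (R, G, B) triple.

(195, 58, 91)

R = 193 + 0.26 × (199 − 193) = 193 + 0.26 × 6 = 194.56 → 195
G = 40 + 0.26 × (110 − 40) = 40 + 0.26 × 70 = 58.2 → 58
B = 56 + 0.26 × (192 − 56) = 56 + 0.26 × 136 = 91.36 → 91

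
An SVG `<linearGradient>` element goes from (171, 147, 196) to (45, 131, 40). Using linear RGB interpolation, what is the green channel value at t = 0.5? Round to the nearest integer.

139

G = 147 + 0.5 × (131 − 147) = 139 → 139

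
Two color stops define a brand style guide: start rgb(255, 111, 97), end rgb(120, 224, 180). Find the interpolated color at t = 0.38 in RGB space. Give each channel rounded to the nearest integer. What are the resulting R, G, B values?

R = 255 + 0.38 × (120 − 255) = 255 + 0.38 × -135 = 203.7 → 204
G = 111 + 0.38 × (224 − 111) = 111 + 0.38 × 113 = 153.94 → 154
B = 97 + 0.38 × (180 − 97) = 97 + 0.38 × 83 = 128.54 → 129
So the blended color is (204, 154, 129), about #cc9a81.

(204, 154, 129)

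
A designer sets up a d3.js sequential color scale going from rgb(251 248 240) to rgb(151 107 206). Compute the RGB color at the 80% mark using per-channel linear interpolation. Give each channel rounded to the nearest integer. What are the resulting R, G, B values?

80% corresponds to t = 0.8.
R = 251 + 0.8 × (151 − 251) = 251 + 0.8 × -100 = 171 → 171
G = 248 + 0.8 × (107 − 248) = 248 + 0.8 × -141 = 135.2 → 135
B = 240 + 0.8 × (206 − 240) = 240 + 0.8 × -34 = 212.8 → 213
So the blended color is (171, 135, 213), about #ab87d5.

(171, 135, 213)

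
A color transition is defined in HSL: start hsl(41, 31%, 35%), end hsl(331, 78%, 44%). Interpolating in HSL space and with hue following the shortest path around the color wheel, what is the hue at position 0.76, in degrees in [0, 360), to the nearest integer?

348

Hue: 331 − 41 = 290°, but |290| > 180 so the shorter arc goes the other way: Δh = 290 − 360 = -70°.
H = 41 + 0.76 × (-70) = -12.2 → -12 → -12 mod 360 = 348°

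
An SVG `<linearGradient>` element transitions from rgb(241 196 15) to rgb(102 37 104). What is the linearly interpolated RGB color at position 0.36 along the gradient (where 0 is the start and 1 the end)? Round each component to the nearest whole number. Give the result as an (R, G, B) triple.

R = 241 + 0.36 × (102 − 241) = 241 + 0.36 × -139 = 190.96 → 191
G = 196 + 0.36 × (37 − 196) = 196 + 0.36 × -159 = 138.76 → 139
B = 15 + 0.36 × (104 − 15) = 15 + 0.36 × 89 = 47.04 → 47

(191, 139, 47)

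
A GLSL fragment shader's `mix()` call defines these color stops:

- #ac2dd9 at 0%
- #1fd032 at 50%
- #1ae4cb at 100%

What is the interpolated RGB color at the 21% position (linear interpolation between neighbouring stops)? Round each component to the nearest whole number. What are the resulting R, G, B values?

(113, 113, 147)

21% lies between the 0% and 50% stops, so the local fraction is t = (21 − 0)/(50 − 0) = 21/50 ≈ 0.42.
#ac2dd9 → (172, 45, 217); #1fd032 → (31, 208, 50).
R = 172 + 0.42 × (31 − 172) = 112.78 → 113
G = 45 + 0.42 × (208 − 45) = 113.46 → 113
B = 217 + 0.42 × (50 − 217) = 146.86 → 147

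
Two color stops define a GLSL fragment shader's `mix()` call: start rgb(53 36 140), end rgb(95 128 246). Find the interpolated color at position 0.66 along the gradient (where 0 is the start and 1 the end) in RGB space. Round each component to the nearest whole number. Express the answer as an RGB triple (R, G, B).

R = 53 + 0.66 × (95 − 53) = 53 + 0.66 × 42 = 80.72 → 81
G = 36 + 0.66 × (128 − 36) = 36 + 0.66 × 92 = 96.72 → 97
B = 140 + 0.66 × (246 − 140) = 140 + 0.66 × 106 = 209.96 → 210

(81, 97, 210)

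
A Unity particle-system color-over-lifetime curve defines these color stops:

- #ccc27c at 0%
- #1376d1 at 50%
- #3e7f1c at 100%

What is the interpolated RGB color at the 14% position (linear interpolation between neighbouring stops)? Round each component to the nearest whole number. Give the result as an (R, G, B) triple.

(152, 173, 148)

14% lies between the 0% and 50% stops, so the local fraction is t = (14 − 0)/(50 − 0) = 14/50 ≈ 0.28.
#ccc27c → (204, 194, 124); #1376d1 → (19, 118, 209).
R = 204 + 0.28 × (19 − 204) = 152.2 → 152
G = 194 + 0.28 × (118 − 194) = 172.72 → 173
B = 124 + 0.28 × (209 − 124) = 147.8 → 148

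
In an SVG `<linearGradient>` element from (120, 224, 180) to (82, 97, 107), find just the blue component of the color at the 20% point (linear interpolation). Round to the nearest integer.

B = 180 + 0.2 × (107 − 180) = 165.4 → 165

165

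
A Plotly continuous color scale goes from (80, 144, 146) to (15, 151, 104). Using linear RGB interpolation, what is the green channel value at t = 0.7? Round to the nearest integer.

149

G = 144 + 0.7 × (151 − 144) = 148.9 → 149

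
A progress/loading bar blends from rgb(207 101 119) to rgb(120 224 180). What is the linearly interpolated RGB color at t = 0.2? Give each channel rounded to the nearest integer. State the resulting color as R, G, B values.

(190, 126, 131)

R = 207 + 0.2 × (120 − 207) = 207 + 0.2 × -87 = 189.6 → 190
G = 101 + 0.2 × (224 − 101) = 101 + 0.2 × 123 = 125.6 → 126
B = 119 + 0.2 × (180 − 119) = 119 + 0.2 × 61 = 131.2 → 131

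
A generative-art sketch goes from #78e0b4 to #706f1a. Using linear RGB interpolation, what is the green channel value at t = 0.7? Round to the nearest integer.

G₁ = 224 (from #78e0b4), G₂ = 111 (from #706f1a).
G = 224 + 0.7 × (111 − 224) = 144.9 → 145

145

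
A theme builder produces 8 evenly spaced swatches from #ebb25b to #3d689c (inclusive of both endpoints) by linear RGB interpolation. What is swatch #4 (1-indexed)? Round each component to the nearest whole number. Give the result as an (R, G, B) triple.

With 8 swatches and endpoints inclusive, swatch 4 sits at t = (4 − 1)/(8 − 1) = 3/7 ≈ 0.4286.
#ebb25b → (235, 178, 91); #3d689c → (61, 104, 156).
R = 235 + 0.4286 × (61 − 235) = 160.424 → 160
G = 178 + 0.4286 × (104 − 178) = 146.284 → 146
B = 91 + 0.4286 × (156 − 91) = 118.859 → 119

(160, 146, 119)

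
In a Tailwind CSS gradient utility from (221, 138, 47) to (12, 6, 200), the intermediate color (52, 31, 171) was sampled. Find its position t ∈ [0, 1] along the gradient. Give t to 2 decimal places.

0.81

Invert the lerp on the R channel (largest span, 209): t = (52 − 221) / (12 − 221) = -169/-209 = 0.80861.
Check on G: (31 − 138)/(6 − 138) = 0.8106 ✓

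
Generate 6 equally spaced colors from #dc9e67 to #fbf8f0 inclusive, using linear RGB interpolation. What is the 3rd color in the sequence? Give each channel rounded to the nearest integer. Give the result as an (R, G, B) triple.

With 6 swatches and endpoints inclusive, swatch 3 sits at t = (3 − 1)/(6 − 1) = 2/5 ≈ 0.4.
#dc9e67 → (220, 158, 103); #fbf8f0 → (251, 248, 240).
R = 220 + 0.4 × (251 − 220) = 232.4 → 232
G = 158 + 0.4 × (248 − 158) = 194 → 194
B = 103 + 0.4 × (240 − 103) = 157.8 → 158

(232, 194, 158)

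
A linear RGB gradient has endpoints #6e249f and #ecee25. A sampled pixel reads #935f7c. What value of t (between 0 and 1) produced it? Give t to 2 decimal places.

Invert the lerp on the G channel (largest span, 202): t = (95 − 36) / (238 − 36) = 59/202 = 0.29208.
Check on R: (147 − 110)/(236 − 110) = 0.2937 ✓

0.29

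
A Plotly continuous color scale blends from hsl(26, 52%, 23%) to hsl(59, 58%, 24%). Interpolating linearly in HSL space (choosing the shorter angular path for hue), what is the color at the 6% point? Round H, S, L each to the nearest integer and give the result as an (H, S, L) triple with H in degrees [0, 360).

Hue arc: Δh = 59 − 26 = 33° (|Δh| ≤ 180, already the shorter path).
H = 26 + 0.06 × (33) = 27.98 → 28°
S = 52 + 0.06 × (58 − 52) = 52.36 → 52%
L = 23 + 0.06 × (24 − 23) = 23.06 → 23%

(28, 52, 23)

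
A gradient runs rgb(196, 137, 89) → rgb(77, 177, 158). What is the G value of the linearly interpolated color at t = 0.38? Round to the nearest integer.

G = 137 + 0.38 × (177 − 137) = 152.2 → 152

152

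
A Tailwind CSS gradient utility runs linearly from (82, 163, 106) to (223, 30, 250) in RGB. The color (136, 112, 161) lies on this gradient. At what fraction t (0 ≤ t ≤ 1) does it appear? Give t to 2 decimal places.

Invert the lerp on the B channel (largest span, 144): t = (161 − 106) / (250 − 106) = 55/144 = 0.38194.
Check on R: (136 − 82)/(223 − 82) = 0.383 ✓

0.38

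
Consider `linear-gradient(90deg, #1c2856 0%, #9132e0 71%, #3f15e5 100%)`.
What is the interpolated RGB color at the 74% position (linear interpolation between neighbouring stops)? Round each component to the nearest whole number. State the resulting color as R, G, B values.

74% lies between the 71% and 100% stops, so the local fraction is t = (74 − 71)/(100 − 71) = 3/29 ≈ 0.1034.
#9132e0 → (145, 50, 224); #3f15e5 → (63, 21, 229).
R = 145 + 0.1034 × (63 − 145) = 136.521 → 137
G = 50 + 0.1034 × (21 − 50) = 47.001 → 47
B = 224 + 0.1034 × (229 − 224) = 224.517 → 225

(137, 47, 225)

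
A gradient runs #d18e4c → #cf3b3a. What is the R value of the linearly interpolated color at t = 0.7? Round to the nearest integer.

208

R₁ = 209 (from #d18e4c), R₂ = 207 (from #cf3b3a).
R = 209 + 0.7 × (207 − 209) = 207.6 → 208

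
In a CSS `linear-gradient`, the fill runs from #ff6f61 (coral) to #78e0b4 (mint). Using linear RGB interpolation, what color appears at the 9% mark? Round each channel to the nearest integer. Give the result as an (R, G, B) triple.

#ff6f61 → (255, 111, 97); #78e0b4 → (120, 224, 180).
9% corresponds to t = 0.09.
R = 255 + 0.09 × (120 − 255) = 255 + 0.09 × -135 = 242.85 → 243
G = 111 + 0.09 × (224 − 111) = 111 + 0.09 × 113 = 121.17 → 121
B = 97 + 0.09 × (180 − 97) = 97 + 0.09 × 83 = 104.47 → 104

(243, 121, 104)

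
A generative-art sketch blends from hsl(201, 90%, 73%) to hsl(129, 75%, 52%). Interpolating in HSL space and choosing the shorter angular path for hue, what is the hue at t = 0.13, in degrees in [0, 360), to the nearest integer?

Hue arc: Δh = 129 − 201 = -72° (|Δh| ≤ 180, already the shorter path).
H = 201 + 0.13 × (-72) = 191.64 → 192°

192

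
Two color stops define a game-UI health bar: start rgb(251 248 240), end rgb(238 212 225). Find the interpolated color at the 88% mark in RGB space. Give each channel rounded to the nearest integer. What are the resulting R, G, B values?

(240, 216, 227)

88% corresponds to t = 0.88.
R = 251 + 0.88 × (238 − 251) = 251 + 0.88 × -13 = 239.56 → 240
G = 248 + 0.88 × (212 − 248) = 248 + 0.88 × -36 = 216.32 → 216
B = 240 + 0.88 × (225 − 240) = 240 + 0.88 × -15 = 226.8 → 227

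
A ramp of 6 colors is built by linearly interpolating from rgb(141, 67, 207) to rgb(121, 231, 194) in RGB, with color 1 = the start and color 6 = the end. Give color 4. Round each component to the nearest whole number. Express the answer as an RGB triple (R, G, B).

With 6 swatches and endpoints inclusive, swatch 4 sits at t = (4 − 1)/(6 − 1) = 3/5 ≈ 0.6.
R = 141 + 0.6 × (121 − 141) = 129 → 129
G = 67 + 0.6 × (231 − 67) = 165.4 → 165
B = 207 + 0.6 × (194 − 207) = 199.2 → 199

(129, 165, 199)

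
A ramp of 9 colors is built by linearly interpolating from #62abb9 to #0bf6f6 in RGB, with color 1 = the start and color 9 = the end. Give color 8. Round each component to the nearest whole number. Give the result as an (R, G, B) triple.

With 9 swatches and endpoints inclusive, swatch 8 sits at t = (8 − 1)/(9 − 1) = 7/8 ≈ 0.875.
#62abb9 → (98, 171, 185); #0bf6f6 → (11, 246, 246).
R = 98 + 0.875 × (11 − 98) = 21.875 → 22
G = 171 + 0.875 × (246 − 171) = 236.625 → 237
B = 185 + 0.875 × (246 − 185) = 238.375 → 238

(22, 237, 238)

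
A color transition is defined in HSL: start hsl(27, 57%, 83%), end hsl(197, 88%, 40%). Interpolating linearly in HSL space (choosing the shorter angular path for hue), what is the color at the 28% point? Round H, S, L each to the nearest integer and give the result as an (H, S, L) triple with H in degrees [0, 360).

(75, 66, 71)

Hue arc: Δh = 197 − 27 = 170° (|Δh| ≤ 180, already the shorter path).
H = 27 + 0.28 × (170) = 74.6 → 75°
S = 57 + 0.28 × (88 − 57) = 65.68 → 66%
L = 83 + 0.28 × (40 − 83) = 70.96 → 71%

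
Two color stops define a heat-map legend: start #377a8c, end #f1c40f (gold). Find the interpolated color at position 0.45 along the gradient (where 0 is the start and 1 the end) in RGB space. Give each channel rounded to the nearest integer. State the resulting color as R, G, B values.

(139, 155, 84)

#377a8c → (55, 122, 140); #f1c40f → (241, 196, 15).
R = 55 + 0.45 × (241 − 55) = 55 + 0.45 × 186 = 138.7 → 139
G = 122 + 0.45 × (196 − 122) = 122 + 0.45 × 74 = 155.3 → 155
B = 140 + 0.45 × (15 − 140) = 140 + 0.45 × -125 = 83.75 → 84
So the blended color is (139, 155, 84), about #8b9b54.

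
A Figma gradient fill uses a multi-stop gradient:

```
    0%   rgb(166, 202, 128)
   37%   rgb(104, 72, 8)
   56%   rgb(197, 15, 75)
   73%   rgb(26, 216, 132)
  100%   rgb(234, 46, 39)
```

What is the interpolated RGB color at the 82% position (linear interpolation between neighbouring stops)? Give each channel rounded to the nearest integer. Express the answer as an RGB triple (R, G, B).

82% lies between the 73% and 100% stops, so the local fraction is t = (82 − 73)/(100 − 73) = 9/27 ≈ 0.3333.
R = 26 + 0.3333 × (234 − 26) = 95.326 → 95
G = 216 + 0.3333 × (46 − 216) = 159.339 → 159
B = 132 + 0.3333 × (39 − 132) = 101.003 → 101

(95, 159, 101)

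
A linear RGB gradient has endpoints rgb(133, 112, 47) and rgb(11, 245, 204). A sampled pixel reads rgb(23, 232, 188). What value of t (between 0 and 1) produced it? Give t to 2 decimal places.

0.90

Invert the lerp on the B channel (largest span, 157): t = (188 − 47) / (204 − 47) = 141/157 = 0.89809.
Check on R: (23 − 133)/(11 − 133) = 0.9016 ✓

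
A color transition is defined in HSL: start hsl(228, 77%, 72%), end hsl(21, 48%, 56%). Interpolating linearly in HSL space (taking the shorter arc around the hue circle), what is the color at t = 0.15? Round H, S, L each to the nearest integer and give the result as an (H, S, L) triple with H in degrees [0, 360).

(251, 73, 70)

Hue: 21 − 228 = -207°, but |-207| > 180 so the shorter arc goes the other way: Δh = -207 + 360 = 153°.
H = 228 + 0.15 × (153) = 250.95 → 251°
S = 77 + 0.15 × (48 − 77) = 72.65 → 73%
L = 72 + 0.15 × (56 − 72) = 69.6 → 70%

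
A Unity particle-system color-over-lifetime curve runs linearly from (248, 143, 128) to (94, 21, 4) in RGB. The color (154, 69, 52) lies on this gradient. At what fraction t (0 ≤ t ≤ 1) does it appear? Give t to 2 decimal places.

0.61

Invert the lerp on the R channel (largest span, 154): t = (154 − 248) / (94 − 248) = -94/-154 = 0.61039.
Check on G: (69 − 143)/(21 − 143) = 0.6066 ✓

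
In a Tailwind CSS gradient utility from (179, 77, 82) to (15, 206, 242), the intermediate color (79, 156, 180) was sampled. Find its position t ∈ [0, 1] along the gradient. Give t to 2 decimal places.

0.61

Invert the lerp on the R channel (largest span, 164): t = (79 − 179) / (15 − 179) = -100/-164 = 0.60976.
Check on G: (156 − 77)/(206 − 77) = 0.6124 ✓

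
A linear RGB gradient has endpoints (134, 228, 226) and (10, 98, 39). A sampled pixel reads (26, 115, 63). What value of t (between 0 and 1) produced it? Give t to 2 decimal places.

0.87

Invert the lerp on the B channel (largest span, 187): t = (63 − 226) / (39 − 226) = -163/-187 = 0.87166.
Check on R: (26 − 134)/(10 − 134) = 0.871 ✓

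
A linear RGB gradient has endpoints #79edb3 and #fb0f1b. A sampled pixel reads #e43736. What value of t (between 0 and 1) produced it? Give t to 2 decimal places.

0.82

Invert the lerp on the G channel (largest span, 222): t = (55 − 237) / (15 − 237) = -182/-222 = 0.81982.
Check on R: (228 − 121)/(251 − 121) = 0.8231 ✓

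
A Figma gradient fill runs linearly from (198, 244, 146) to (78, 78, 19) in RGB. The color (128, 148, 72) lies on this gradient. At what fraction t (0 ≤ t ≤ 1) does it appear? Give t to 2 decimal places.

Invert the lerp on the G channel (largest span, 166): t = (148 − 244) / (78 − 244) = -96/-166 = 0.57831.
Check on R: (128 − 198)/(78 − 198) = 0.5833 ✓

0.58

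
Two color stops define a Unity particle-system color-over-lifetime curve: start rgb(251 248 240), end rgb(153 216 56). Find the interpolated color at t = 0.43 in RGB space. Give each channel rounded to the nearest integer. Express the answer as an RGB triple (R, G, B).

(209, 234, 161)

R = 251 + 0.43 × (153 − 251) = 251 + 0.43 × -98 = 208.86 → 209
G = 248 + 0.43 × (216 − 248) = 248 + 0.43 × -32 = 234.24 → 234
B = 240 + 0.43 × (56 − 240) = 240 + 0.43 × -184 = 160.88 → 161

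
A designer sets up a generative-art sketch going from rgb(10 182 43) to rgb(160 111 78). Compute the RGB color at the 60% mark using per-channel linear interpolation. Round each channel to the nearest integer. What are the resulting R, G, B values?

60% corresponds to t = 0.6.
R = 10 + 0.6 × (160 − 10) = 10 + 0.6 × 150 = 100 → 100
G = 182 + 0.6 × (111 − 182) = 182 + 0.6 × -71 = 139.4 → 139
B = 43 + 0.6 × (78 − 43) = 43 + 0.6 × 35 = 64 → 64

(100, 139, 64)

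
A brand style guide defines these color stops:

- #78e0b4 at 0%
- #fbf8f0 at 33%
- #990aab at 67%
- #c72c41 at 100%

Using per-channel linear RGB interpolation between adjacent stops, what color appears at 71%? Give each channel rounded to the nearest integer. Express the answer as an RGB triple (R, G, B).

71% lies between the 67% and 100% stops, so the local fraction is t = (71 − 67)/(100 − 67) = 4/33 ≈ 0.1212.
#990aab → (153, 10, 171); #c72c41 → (199, 44, 65).
R = 153 + 0.1212 × (199 − 153) = 158.575 → 159
G = 10 + 0.1212 × (44 − 10) = 14.121 → 14
B = 171 + 0.1212 × (65 − 171) = 158.153 → 158

(159, 14, 158)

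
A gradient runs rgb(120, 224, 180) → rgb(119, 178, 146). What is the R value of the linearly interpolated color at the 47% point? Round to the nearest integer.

120

R = 120 + 0.47 × (119 − 120) = 119.53 → 120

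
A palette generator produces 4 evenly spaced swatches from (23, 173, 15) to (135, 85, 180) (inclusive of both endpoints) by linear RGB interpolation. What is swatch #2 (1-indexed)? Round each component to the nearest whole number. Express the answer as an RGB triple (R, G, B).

(60, 144, 70)

With 4 swatches and endpoints inclusive, swatch 2 sits at t = (2 − 1)/(4 − 1) = 1/3 ≈ 0.3333.
R = 23 + 0.3333 × (135 − 23) = 60.33 → 60
G = 173 + 0.3333 × (85 − 173) = 143.67 → 144
B = 15 + 0.3333 × (180 − 15) = 69.994 → 70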